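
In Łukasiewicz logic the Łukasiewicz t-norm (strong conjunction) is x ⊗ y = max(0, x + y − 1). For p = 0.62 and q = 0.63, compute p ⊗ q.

p ⊗ q = max(0, 0.62 + 0.63 − 1) = max(0, 0.25) = 0.25
For comparison, the Gödel (minimum) t-norm min(x, y) would give 0.62.

0.25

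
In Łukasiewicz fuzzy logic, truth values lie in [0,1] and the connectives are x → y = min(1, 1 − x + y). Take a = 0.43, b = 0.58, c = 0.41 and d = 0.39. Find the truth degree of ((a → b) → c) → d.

0.98

a → b = min(1, 1 − 0.43 + 0.58) = min(1, 1.15) = 1.00
(a → b) → c = min(1, 1 − 1.00 + 0.41) = min(1, 0.41) = 0.41
((a → b) → c) → d = min(1, 1 − 0.41 + 0.39) = min(1, 0.98) = 0.98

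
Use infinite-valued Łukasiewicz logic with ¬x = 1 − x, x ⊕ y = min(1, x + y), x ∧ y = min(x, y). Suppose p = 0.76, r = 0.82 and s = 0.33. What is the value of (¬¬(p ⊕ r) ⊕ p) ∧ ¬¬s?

p ⊕ r = min(1, 0.76 + 0.82) = min(1, 1.58) = 1.00
¬(p ⊕ r) = 1 − 1.00 = 0.00
¬¬(p ⊕ r) = 1 − 0.00 = 1.00
¬¬(p ⊕ r) ⊕ p = min(1, 1.00 + 0.76) = min(1, 1.76) = 1.00
¬s = 1 − 0.33 = 0.67
¬¬s = 1 − 0.67 = 0.33
(¬¬(p ⊕ r) ⊕ p) ∧ ¬¬s = min(1.00, 0.33) = 0.33

0.33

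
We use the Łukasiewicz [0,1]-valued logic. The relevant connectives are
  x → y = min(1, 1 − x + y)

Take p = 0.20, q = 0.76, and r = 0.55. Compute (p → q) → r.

p → q = min(1, 1 − 0.20 + 0.76) = min(1, 1.56) = 1.00
(p → q) → r = min(1, 1 − 1.00 + 0.55) = min(1, 0.55) = 0.55

0.55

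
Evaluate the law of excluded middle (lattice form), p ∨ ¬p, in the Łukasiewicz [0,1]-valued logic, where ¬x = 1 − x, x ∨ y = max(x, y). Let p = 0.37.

¬p = 1 − 0.37 = 0.63
p ∨ ¬p = max(0.37, 0.63) = 0.63
(The value 0.63 < 1 shows this instance is not satisfied; not a Ł∞-tautology — its value is max(a, 1−a).)

0.63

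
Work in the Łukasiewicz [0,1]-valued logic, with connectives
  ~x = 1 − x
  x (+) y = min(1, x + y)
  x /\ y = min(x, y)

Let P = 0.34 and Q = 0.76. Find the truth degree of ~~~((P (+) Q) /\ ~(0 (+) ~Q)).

0.24

P (+) Q = min(1, 0.34 + 0.76) = min(1, 1.10) = 1.00
~Q = 1 − 0.76 = 0.24
0 (+) ~Q = min(1, 0.00 + 0.24) = min(1, 0.24) = 0.24
~(0 (+) ~Q) = 1 − 0.24 = 0.76
(P (+) Q) /\ ~(0 (+) ~Q) = min(1.00, 0.76) = 0.76
~((P (+) Q) /\ ~(0 (+) ~Q)) = 1 − 0.76 = 0.24
~~((P (+) Q) /\ ~(0 (+) ~Q)) = 1 − 0.24 = 0.76
~~~((P (+) Q) /\ ~(0 (+) ~Q)) = 1 − 0.76 = 0.24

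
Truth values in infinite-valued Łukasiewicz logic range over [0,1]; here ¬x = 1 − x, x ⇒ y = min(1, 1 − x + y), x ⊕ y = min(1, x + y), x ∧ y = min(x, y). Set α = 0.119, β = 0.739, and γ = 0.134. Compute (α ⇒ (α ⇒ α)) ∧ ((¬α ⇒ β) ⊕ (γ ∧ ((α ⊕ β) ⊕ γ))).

α ⇒ α = min(1, 1 − 0.119 + 0.119) = min(1, 1.000) = 1.000
α ⇒ (α ⇒ α) = min(1, 1 − 0.119 + 1.000) = min(1, 1.881) = 1.000
¬α = 1 − 0.119 = 0.881
¬α ⇒ β = min(1, 1 − 0.881 + 0.739) = min(1, 0.858) = 0.858
α ⊕ β = min(1, 0.119 + 0.739) = min(1, 0.858) = 0.858
(α ⊕ β) ⊕ γ = min(1, 0.858 + 0.134) = min(1, 0.992) = 0.992
γ ∧ ((α ⊕ β) ⊕ γ) = min(0.134, 0.992) = 0.134
(¬α ⇒ β) ⊕ (γ ∧ ((α ⊕ β) ⊕ γ)) = min(1, 0.858 + 0.134) = min(1, 0.992) = 0.992
(α ⇒ (α ⇒ α)) ∧ ((¬α ⇒ β) ⊕ (γ ∧ ((α ⊕ β) ⊕ γ))) = min(1.000, 0.992) = 0.992

0.992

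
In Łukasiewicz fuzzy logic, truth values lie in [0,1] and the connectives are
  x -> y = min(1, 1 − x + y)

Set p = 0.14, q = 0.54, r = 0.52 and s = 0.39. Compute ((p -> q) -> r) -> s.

p -> q = min(1, 1 − 0.14 + 0.54) = min(1, 1.40) = 1.00
(p -> q) -> r = min(1, 1 − 1.00 + 0.52) = min(1, 0.52) = 0.52
((p -> q) -> r) -> s = min(1, 1 − 0.52 + 0.39) = min(1, 0.87) = 0.87

0.87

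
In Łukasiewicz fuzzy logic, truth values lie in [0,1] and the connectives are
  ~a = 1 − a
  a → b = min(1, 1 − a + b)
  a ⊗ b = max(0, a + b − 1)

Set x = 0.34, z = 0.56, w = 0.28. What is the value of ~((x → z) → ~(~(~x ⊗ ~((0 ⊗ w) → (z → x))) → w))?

0.28

x → z = min(1, 1 − 0.34 + 0.56) = min(1, 1.22) = 1.00
~x = 1 − 0.34 = 0.66
0 ⊗ w = max(0, 0.00 + 0.28 − 1) = max(0, -0.72) = 0.00
z → x = min(1, 1 − 0.56 + 0.34) = min(1, 0.78) = 0.78
(0 ⊗ w) → (z → x) = min(1, 1 − 0.00 + 0.78) = min(1, 1.78) = 1.00
~((0 ⊗ w) → (z → x)) = 1 − 1.00 = 0.00
~x ⊗ ~((0 ⊗ w) → (z → x)) = max(0, 0.66 + 0.00 − 1) = max(0, -0.34) = 0.00
~(~x ⊗ ~((0 ⊗ w) → (z → x))) = 1 − 0.00 = 1.00
~(~x ⊗ ~((0 ⊗ w) → (z → x))) → w = min(1, 1 − 1.00 + 0.28) = min(1, 0.28) = 0.28
~(~(~x ⊗ ~((0 ⊗ w) → (z → x))) → w) = 1 − 0.28 = 0.72
(x → z) → ~(~(~x ⊗ ~((0 ⊗ w) → (z → x))) → w) = min(1, 1 − 1.00 + 0.72) = min(1, 0.72) = 0.72
~((x → z) → ~(~(~x ⊗ ~((0 ⊗ w) → (z → x))) → w)) = 1 − 0.72 = 0.28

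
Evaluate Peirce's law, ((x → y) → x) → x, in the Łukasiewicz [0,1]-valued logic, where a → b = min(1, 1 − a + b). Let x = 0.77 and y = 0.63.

x → y = min(1, 1 − 0.77 + 0.63) = min(1, 0.86) = 0.86
(x → y) → x = min(1, 1 − 0.86 + 0.77) = min(1, 0.91) = 0.91
((x → y) → x) → x = min(1, 1 − 0.91 + 0.77) = min(1, 0.86) = 0.86
(The value 0.86 < 1 shows this instance is not satisfied; not a Ł∞-tautology in general.)

0.86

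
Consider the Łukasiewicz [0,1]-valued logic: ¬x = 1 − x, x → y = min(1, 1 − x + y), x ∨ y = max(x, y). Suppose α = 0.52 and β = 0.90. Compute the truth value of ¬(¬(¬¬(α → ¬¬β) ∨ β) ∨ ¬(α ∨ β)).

¬β = 1 − 0.90 = 0.10
¬¬β = 1 − 0.10 = 0.90
α → ¬¬β = min(1, 1 − 0.52 + 0.90) = min(1, 1.38) = 1.00
¬(α → ¬¬β) = 1 − 1.00 = 0.00
¬¬(α → ¬¬β) = 1 − 0.00 = 1.00
¬¬(α → ¬¬β) ∨ β = max(1.00, 0.90) = 1.00
¬(¬¬(α → ¬¬β) ∨ β) = 1 − 1.00 = 0.00
α ∨ β = max(0.52, 0.90) = 0.90
¬(α ∨ β) = 1 − 0.90 = 0.10
¬(¬¬(α → ¬¬β) ∨ β) ∨ ¬(α ∨ β) = max(0.00, 0.10) = 0.10
¬(¬(¬¬(α → ¬¬β) ∨ β) ∨ ¬(α ∨ β)) = 1 − 0.10 = 0.90

0.90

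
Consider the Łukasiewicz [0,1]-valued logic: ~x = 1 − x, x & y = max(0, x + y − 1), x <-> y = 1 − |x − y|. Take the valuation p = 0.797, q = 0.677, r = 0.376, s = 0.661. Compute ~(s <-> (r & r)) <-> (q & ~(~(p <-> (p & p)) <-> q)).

0.490

r & r = max(0, 0.376 + 0.376 − 1) = max(0, -0.248) = 0.000
s <-> (r & r) = 1 − |0.661 − 0.000| = 1 − 0.661 = 0.339
~(s <-> (r & r)) = 1 − 0.339 = 0.661
p & p = max(0, 0.797 + 0.797 − 1) = max(0, 0.594) = 0.594
p <-> (p & p) = 1 − |0.797 − 0.594| = 1 − 0.203 = 0.797
~(p <-> (p & p)) = 1 − 0.797 = 0.203
~(p <-> (p & p)) <-> q = 1 − |0.203 − 0.677| = 1 − 0.474 = 0.526
~(~(p <-> (p & p)) <-> q) = 1 − 0.526 = 0.474
q & ~(~(p <-> (p & p)) <-> q) = max(0, 0.677 + 0.474 − 1) = max(0, 0.151) = 0.151
~(s <-> (r & r)) <-> (q & ~(~(p <-> (p & p)) <-> q)) = 1 − |0.661 − 0.151| = 1 − 0.510 = 0.490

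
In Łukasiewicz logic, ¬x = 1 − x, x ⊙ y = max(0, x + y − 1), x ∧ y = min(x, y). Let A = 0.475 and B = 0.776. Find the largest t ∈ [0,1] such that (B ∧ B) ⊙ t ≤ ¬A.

B ∧ B = min(0.776, 0.776) = 0.776
So the left factor is B ∧ B = 0.776.
¬A = 1 − 0.475 = 0.525
So the right-hand bound is ¬A = 0.525.
The residuum of the Łukasiewicz t-norm gives the supremum: min(1, 1 − 0.776 + 0.525).
1 − 0.776 + 0.525 = 0.749, so t = min(1, 0.749) = 0.749.
Check: 0.776 ⊙ 0.749 = max(0, 0.525) = 0.525 ≤ 0.525.

0.749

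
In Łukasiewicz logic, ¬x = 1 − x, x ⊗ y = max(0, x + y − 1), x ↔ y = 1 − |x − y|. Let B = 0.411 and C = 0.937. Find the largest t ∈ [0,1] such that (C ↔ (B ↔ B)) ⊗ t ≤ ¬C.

B ↔ B = 1 − |0.411 − 0.411| = 1 − 0.000 = 1.000
C ↔ (B ↔ B) = 1 − |0.937 − 1.000| = 1 − 0.063 = 0.937
So the left factor is C ↔ (B ↔ B) = 0.937.
¬C = 1 − 0.937 = 0.063
So the right-hand bound is ¬C = 0.063.
The residuum of the Łukasiewicz t-norm gives the supremum: min(1, 1 − 0.937 + 0.063).
1 − 0.937 + 0.063 = 0.126, so t = min(1, 0.126) = 0.126.
Check: 0.937 ⊗ 0.126 = max(0, 0.063) = 0.063 ≤ 0.063.

0.126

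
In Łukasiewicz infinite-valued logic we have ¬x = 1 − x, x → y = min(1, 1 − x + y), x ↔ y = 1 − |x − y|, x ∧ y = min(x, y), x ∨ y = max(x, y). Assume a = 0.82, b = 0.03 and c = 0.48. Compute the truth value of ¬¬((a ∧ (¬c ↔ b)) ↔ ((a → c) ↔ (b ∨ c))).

0.69

¬c = 1 − 0.48 = 0.52
¬c ↔ b = 1 − |0.52 − 0.03| = 1 − 0.49 = 0.51
a ∧ (¬c ↔ b) = min(0.82, 0.51) = 0.51
a → c = min(1, 1 − 0.82 + 0.48) = min(1, 0.66) = 0.66
b ∨ c = max(0.03, 0.48) = 0.48
(a → c) ↔ (b ∨ c) = 1 − |0.66 − 0.48| = 1 − 0.18 = 0.82
(a ∧ (¬c ↔ b)) ↔ ((a → c) ↔ (b ∨ c)) = 1 − |0.51 − 0.82| = 1 − 0.31 = 0.69
¬((a ∧ (¬c ↔ b)) ↔ ((a → c) ↔ (b ∨ c))) = 1 − 0.69 = 0.31
¬¬((a ∧ (¬c ↔ b)) ↔ ((a → c) ↔ (b ∨ c))) = 1 − 0.31 = 0.69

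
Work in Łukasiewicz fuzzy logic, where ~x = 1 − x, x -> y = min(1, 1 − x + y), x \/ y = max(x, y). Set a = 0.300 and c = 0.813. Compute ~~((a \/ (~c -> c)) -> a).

0.300

~c = 1 − 0.813 = 0.187
~c -> c = min(1, 1 − 0.187 + 0.813) = min(1, 1.626) = 1.000
a \/ (~c -> c) = max(0.300, 1.000) = 1.000
(a \/ (~c -> c)) -> a = min(1, 1 − 1.000 + 0.300) = min(1, 0.300) = 0.300
~((a \/ (~c -> c)) -> a) = 1 − 0.300 = 0.700
~~((a \/ (~c -> c)) -> a) = 1 − 0.700 = 0.300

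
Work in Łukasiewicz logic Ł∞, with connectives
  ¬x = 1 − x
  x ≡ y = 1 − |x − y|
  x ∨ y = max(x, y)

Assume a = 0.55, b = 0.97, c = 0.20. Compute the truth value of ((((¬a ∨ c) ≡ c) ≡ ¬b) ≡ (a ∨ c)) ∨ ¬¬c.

¬a = 1 − 0.55 = 0.45
¬a ∨ c = max(0.45, 0.20) = 0.45
(¬a ∨ c) ≡ c = 1 − |0.45 − 0.20| = 1 − 0.25 = 0.75
¬b = 1 − 0.97 = 0.03
((¬a ∨ c) ≡ c) ≡ ¬b = 1 − |0.75 − 0.03| = 1 − 0.72 = 0.28
a ∨ c = max(0.55, 0.20) = 0.55
(((¬a ∨ c) ≡ c) ≡ ¬b) ≡ (a ∨ c) = 1 − |0.28 − 0.55| = 1 − 0.27 = 0.73
¬c = 1 − 0.20 = 0.80
¬¬c = 1 − 0.80 = 0.20
((((¬a ∨ c) ≡ c) ≡ ¬b) ≡ (a ∨ c)) ∨ ¬¬c = max(0.73, 0.20) = 0.73

0.73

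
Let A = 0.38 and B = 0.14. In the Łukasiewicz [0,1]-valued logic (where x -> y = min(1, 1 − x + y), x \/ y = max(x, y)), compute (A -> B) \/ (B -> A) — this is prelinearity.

1.00

A -> B = min(1, 1 − 0.38 + 0.14) = min(1, 0.76) = 0.76
B -> A = min(1, 1 − 0.14 + 0.38) = min(1, 1.24) = 1.00
(A -> B) \/ (B -> A) = max(0.76, 1.00) = 1.00
(As expected: a Ł∞-tautology — holds in every MV-chain.)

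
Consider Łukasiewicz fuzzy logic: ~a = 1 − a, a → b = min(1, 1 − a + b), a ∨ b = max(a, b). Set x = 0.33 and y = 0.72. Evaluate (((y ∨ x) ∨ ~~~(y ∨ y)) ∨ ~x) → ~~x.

y ∨ x = max(0.72, 0.33) = 0.72
y ∨ y = max(0.72, 0.72) = 0.72
~(y ∨ y) = 1 − 0.72 = 0.28
~~(y ∨ y) = 1 − 0.28 = 0.72
~~~(y ∨ y) = 1 − 0.72 = 0.28
(y ∨ x) ∨ ~~~(y ∨ y) = max(0.72, 0.28) = 0.72
~x = 1 − 0.33 = 0.67
((y ∨ x) ∨ ~~~(y ∨ y)) ∨ ~x = max(0.72, 0.67) = 0.72
~~x = 1 − 0.67 = 0.33
(((y ∨ x) ∨ ~~~(y ∨ y)) ∨ ~x) → ~~x = min(1, 1 − 0.72 + 0.33) = min(1, 0.61) = 0.61

0.61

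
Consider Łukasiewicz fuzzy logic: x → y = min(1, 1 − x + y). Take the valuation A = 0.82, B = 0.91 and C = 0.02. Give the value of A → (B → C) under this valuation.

B → C = min(1, 1 − 0.91 + 0.02) = min(1, 0.11) = 0.11
A → (B → C) = min(1, 1 − 0.82 + 0.11) = min(1, 0.29) = 0.29

0.29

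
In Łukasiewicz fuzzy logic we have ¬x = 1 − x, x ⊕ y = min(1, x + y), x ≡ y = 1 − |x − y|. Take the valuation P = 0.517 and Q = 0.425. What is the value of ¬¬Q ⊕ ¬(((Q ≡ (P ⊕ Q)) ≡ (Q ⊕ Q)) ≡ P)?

¬Q = 1 − 0.425 = 0.575
¬¬Q = 1 − 0.575 = 0.425
P ⊕ Q = min(1, 0.517 + 0.425) = min(1, 0.942) = 0.942
Q ≡ (P ⊕ Q) = 1 − |0.425 − 0.942| = 1 − 0.517 = 0.483
Q ⊕ Q = min(1, 0.425 + 0.425) = min(1, 0.850) = 0.850
(Q ≡ (P ⊕ Q)) ≡ (Q ⊕ Q) = 1 − |0.483 − 0.850| = 1 − 0.367 = 0.633
((Q ≡ (P ⊕ Q)) ≡ (Q ⊕ Q)) ≡ P = 1 − |0.633 − 0.517| = 1 − 0.116 = 0.884
¬(((Q ≡ (P ⊕ Q)) ≡ (Q ⊕ Q)) ≡ P) = 1 − 0.884 = 0.116
¬¬Q ⊕ ¬(((Q ≡ (P ⊕ Q)) ≡ (Q ⊕ Q)) ≡ P) = min(1, 0.425 + 0.116) = min(1, 0.541) = 0.541

0.541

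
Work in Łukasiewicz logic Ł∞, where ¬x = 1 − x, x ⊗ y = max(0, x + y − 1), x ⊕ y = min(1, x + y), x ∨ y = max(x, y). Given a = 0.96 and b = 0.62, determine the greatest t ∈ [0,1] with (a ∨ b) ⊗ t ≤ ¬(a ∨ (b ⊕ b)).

0.04

a ∨ b = max(0.96, 0.62) = 0.96
So the left factor is a ∨ b = 0.96.
b ⊕ b = min(1, 0.62 + 0.62) = min(1, 1.24) = 1.00
a ∨ (b ⊕ b) = max(0.96, 1.00) = 1.00
¬(a ∨ (b ⊕ b)) = 1 − 1.00 = 0.00
So the right-hand bound is ¬(a ∨ (b ⊕ b)) = 0.00.
The residuum of the Łukasiewicz t-norm gives the supremum: min(1, 1 − 0.96 + 0.00).
1 − 0.96 + 0.00 = 0.04, so t = min(1, 0.04) = 0.04.
Check: 0.96 ⊗ 0.04 = max(0, 0.00) = 0.00 ≤ 0.00.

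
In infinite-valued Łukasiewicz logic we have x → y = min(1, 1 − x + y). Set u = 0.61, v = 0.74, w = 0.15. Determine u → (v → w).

0.80

v → w = min(1, 1 − 0.74 + 0.15) = min(1, 0.41) = 0.41
u → (v → w) = min(1, 1 − 0.61 + 0.41) = min(1, 0.80) = 0.80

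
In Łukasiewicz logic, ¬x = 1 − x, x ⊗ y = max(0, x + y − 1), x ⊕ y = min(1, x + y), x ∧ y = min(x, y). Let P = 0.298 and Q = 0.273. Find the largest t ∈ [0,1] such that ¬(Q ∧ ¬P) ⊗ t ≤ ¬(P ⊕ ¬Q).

0.273

¬P = 1 − 0.298 = 0.702
Q ∧ ¬P = min(0.273, 0.702) = 0.273
¬(Q ∧ ¬P) = 1 − 0.273 = 0.727
So the left factor is ¬(Q ∧ ¬P) = 0.727.
¬Q = 1 − 0.273 = 0.727
P ⊕ ¬Q = min(1, 0.298 + 0.727) = min(1, 1.025) = 1.000
¬(P ⊕ ¬Q) = 1 − 1.000 = 0.000
So the right-hand bound is ¬(P ⊕ ¬Q) = 0.000.
The residuum of the Łukasiewicz t-norm gives the supremum: min(1, 1 − 0.727 + 0.000).
1 − 0.727 + 0.000 = 0.273, so t = min(1, 0.273) = 0.273.
Check: 0.727 ⊗ 0.273 = max(0, 0.000) = 0.000 ≤ 0.000.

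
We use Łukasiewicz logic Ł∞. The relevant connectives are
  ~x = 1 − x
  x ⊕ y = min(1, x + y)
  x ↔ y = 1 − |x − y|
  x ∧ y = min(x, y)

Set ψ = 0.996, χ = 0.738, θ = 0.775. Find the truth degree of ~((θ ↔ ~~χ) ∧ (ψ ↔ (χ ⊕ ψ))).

~χ = 1 − 0.738 = 0.262
~~χ = 1 − 0.262 = 0.738
θ ↔ ~~χ = 1 − |0.775 − 0.738| = 1 − 0.037 = 0.963
χ ⊕ ψ = min(1, 0.738 + 0.996) = min(1, 1.734) = 1.000
ψ ↔ (χ ⊕ ψ) = 1 − |0.996 − 1.000| = 1 − 0.004 = 0.996
(θ ↔ ~~χ) ∧ (ψ ↔ (χ ⊕ ψ)) = min(0.963, 0.996) = 0.963
~((θ ↔ ~~χ) ∧ (ψ ↔ (χ ⊕ ψ))) = 1 − 0.963 = 0.037

0.037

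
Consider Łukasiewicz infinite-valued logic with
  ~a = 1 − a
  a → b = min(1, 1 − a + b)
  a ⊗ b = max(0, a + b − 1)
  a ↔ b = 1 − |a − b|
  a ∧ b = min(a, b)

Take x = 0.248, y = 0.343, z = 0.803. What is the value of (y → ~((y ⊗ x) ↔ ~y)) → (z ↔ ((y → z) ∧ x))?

0.445

y ⊗ x = max(0, 0.343 + 0.248 − 1) = max(0, -0.409) = 0.000
~y = 1 − 0.343 = 0.657
(y ⊗ x) ↔ ~y = 1 − |0.000 − 0.657| = 1 − 0.657 = 0.343
~((y ⊗ x) ↔ ~y) = 1 − 0.343 = 0.657
y → ~((y ⊗ x) ↔ ~y) = min(1, 1 − 0.343 + 0.657) = min(1, 1.314) = 1.000
y → z = min(1, 1 − 0.343 + 0.803) = min(1, 1.460) = 1.000
(y → z) ∧ x = min(1.000, 0.248) = 0.248
z ↔ ((y → z) ∧ x) = 1 − |0.803 − 0.248| = 1 − 0.555 = 0.445
(y → ~((y ⊗ x) ↔ ~y)) → (z ↔ ((y → z) ∧ x)) = min(1, 1 − 1.000 + 0.445) = min(1, 0.445) = 0.445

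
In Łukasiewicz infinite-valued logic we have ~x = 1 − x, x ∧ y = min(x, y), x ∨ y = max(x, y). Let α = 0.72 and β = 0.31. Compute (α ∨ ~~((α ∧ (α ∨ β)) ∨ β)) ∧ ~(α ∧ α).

α ∨ β = max(0.72, 0.31) = 0.72
α ∧ (α ∨ β) = min(0.72, 0.72) = 0.72
(α ∧ (α ∨ β)) ∨ β = max(0.72, 0.31) = 0.72
~((α ∧ (α ∨ β)) ∨ β) = 1 − 0.72 = 0.28
~~((α ∧ (α ∨ β)) ∨ β) = 1 − 0.28 = 0.72
α ∨ ~~((α ∧ (α ∨ β)) ∨ β) = max(0.72, 0.72) = 0.72
α ∧ α = min(0.72, 0.72) = 0.72
~(α ∧ α) = 1 − 0.72 = 0.28
(α ∨ ~~((α ∧ (α ∨ β)) ∨ β)) ∧ ~(α ∧ α) = min(0.72, 0.28) = 0.28

0.28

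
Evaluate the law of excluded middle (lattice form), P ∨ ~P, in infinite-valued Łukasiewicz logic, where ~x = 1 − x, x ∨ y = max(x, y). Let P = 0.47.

~P = 1 − 0.47 = 0.53
P ∨ ~P = max(0.47, 0.53) = 0.53
(The value 0.53 < 1 shows this instance is not satisfied; not a Ł∞-tautology — its value is max(a, 1−a).)

0.53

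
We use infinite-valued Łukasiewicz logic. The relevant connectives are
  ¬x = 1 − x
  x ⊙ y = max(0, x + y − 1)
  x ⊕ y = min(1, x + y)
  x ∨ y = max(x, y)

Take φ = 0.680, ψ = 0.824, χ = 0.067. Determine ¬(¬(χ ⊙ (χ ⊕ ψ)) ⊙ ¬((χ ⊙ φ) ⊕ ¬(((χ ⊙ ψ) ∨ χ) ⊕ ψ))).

χ ⊕ ψ = min(1, 0.067 + 0.824) = min(1, 0.891) = 0.891
χ ⊙ (χ ⊕ ψ) = max(0, 0.067 + 0.891 − 1) = max(0, -0.042) = 0.000
¬(χ ⊙ (χ ⊕ ψ)) = 1 − 0.000 = 1.000
χ ⊙ φ = max(0, 0.067 + 0.680 − 1) = max(0, -0.253) = 0.000
χ ⊙ ψ = max(0, 0.067 + 0.824 − 1) = max(0, -0.109) = 0.000
(χ ⊙ ψ) ∨ χ = max(0.000, 0.067) = 0.067
((χ ⊙ ψ) ∨ χ) ⊕ ψ = min(1, 0.067 + 0.824) = min(1, 0.891) = 0.891
¬(((χ ⊙ ψ) ∨ χ) ⊕ ψ) = 1 − 0.891 = 0.109
(χ ⊙ φ) ⊕ ¬(((χ ⊙ ψ) ∨ χ) ⊕ ψ) = min(1, 0.000 + 0.109) = min(1, 0.109) = 0.109
¬((χ ⊙ φ) ⊕ ¬(((χ ⊙ ψ) ∨ χ) ⊕ ψ)) = 1 − 0.109 = 0.891
¬(χ ⊙ (χ ⊕ ψ)) ⊙ ¬((χ ⊙ φ) ⊕ ¬(((χ ⊙ ψ) ∨ χ) ⊕ ψ)) = max(0, 1.000 + 0.891 − 1) = max(0, 0.891) = 0.891
¬(¬(χ ⊙ (χ ⊕ ψ)) ⊙ ¬((χ ⊙ φ) ⊕ ¬(((χ ⊙ ψ) ∨ χ) ⊕ ψ))) = 1 − 0.891 = 0.109

0.109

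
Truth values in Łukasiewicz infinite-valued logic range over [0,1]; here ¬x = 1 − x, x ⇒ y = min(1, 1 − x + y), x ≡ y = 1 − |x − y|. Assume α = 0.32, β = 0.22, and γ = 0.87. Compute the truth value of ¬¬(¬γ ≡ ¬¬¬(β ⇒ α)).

¬γ = 1 − 0.87 = 0.13
β ⇒ α = min(1, 1 − 0.22 + 0.32) = min(1, 1.10) = 1.00
¬(β ⇒ α) = 1 − 1.00 = 0.00
¬¬(β ⇒ α) = 1 − 0.00 = 1.00
¬¬¬(β ⇒ α) = 1 − 1.00 = 0.00
¬γ ≡ ¬¬¬(β ⇒ α) = 1 − |0.13 − 0.00| = 1 − 0.13 = 0.87
¬(¬γ ≡ ¬¬¬(β ⇒ α)) = 1 − 0.87 = 0.13
¬¬(¬γ ≡ ¬¬¬(β ⇒ α)) = 1 − 0.13 = 0.87

0.87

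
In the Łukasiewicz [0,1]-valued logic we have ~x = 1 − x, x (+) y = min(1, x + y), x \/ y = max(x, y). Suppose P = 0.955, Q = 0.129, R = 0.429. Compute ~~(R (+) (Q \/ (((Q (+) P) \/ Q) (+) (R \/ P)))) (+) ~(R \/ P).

1.000

Q (+) P = min(1, 0.129 + 0.955) = min(1, 1.084) = 1.000
(Q (+) P) \/ Q = max(1.000, 0.129) = 1.000
R \/ P = max(0.429, 0.955) = 0.955
((Q (+) P) \/ Q) (+) (R \/ P) = min(1, 1.000 + 0.955) = min(1, 1.955) = 1.000
Q \/ (((Q (+) P) \/ Q) (+) (R \/ P)) = max(0.129, 1.000) = 1.000
R (+) (Q \/ (((Q (+) P) \/ Q) (+) (R \/ P))) = min(1, 0.429 + 1.000) = min(1, 1.429) = 1.000
~(R (+) (Q \/ (((Q (+) P) \/ Q) (+) (R \/ P)))) = 1 − 1.000 = 0.000
~~(R (+) (Q \/ (((Q (+) P) \/ Q) (+) (R \/ P)))) = 1 − 0.000 = 1.000
~(R \/ P) = 1 − 0.955 = 0.045
~~(R (+) (Q \/ (((Q (+) P) \/ Q) (+) (R \/ P)))) (+) ~(R \/ P) = min(1, 1.000 + 0.045) = min(1, 1.045) = 1.000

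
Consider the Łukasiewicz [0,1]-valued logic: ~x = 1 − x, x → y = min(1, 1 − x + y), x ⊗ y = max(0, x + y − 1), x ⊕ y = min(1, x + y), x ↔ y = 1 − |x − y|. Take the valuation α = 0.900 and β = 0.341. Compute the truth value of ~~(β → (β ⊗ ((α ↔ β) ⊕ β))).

0.782

α ↔ β = 1 − |0.900 − 0.341| = 1 − 0.559 = 0.441
(α ↔ β) ⊕ β = min(1, 0.441 + 0.341) = min(1, 0.782) = 0.782
β ⊗ ((α ↔ β) ⊕ β) = max(0, 0.341 + 0.782 − 1) = max(0, 0.123) = 0.123
β → (β ⊗ ((α ↔ β) ⊕ β)) = min(1, 1 − 0.341 + 0.123) = min(1, 0.782) = 0.782
~(β → (β ⊗ ((α ↔ β) ⊕ β))) = 1 − 0.782 = 0.218
~~(β → (β ⊗ ((α ↔ β) ⊕ β))) = 1 − 0.218 = 0.782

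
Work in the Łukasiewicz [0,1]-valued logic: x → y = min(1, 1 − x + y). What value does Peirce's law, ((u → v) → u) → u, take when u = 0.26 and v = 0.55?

u → v = min(1, 1 − 0.26 + 0.55) = min(1, 1.29) = 1.00
(u → v) → u = min(1, 1 − 1.00 + 0.26) = min(1, 0.26) = 0.26
((u → v) → u) → u = min(1, 1 − 0.26 + 0.26) = min(1, 1.00) = 1.00

1.00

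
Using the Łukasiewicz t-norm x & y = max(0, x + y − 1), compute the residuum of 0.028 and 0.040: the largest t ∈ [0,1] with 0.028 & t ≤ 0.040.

The residuum of the Łukasiewicz t-norm gives the supremum: min(1, 1 − 0.028 + 0.040).
1 − 0.028 + 0.040 = 1.012, so t = min(1, 1.012) = 1.000.
Check: 0.028 & 1.000 = max(0, 0.028) = 0.028 ≤ 0.040.

1.000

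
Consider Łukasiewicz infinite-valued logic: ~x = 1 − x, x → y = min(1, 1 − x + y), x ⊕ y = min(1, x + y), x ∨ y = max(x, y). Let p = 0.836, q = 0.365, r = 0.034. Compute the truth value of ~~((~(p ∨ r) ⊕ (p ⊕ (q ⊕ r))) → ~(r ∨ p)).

p ∨ r = max(0.836, 0.034) = 0.836
~(p ∨ r) = 1 − 0.836 = 0.164
q ⊕ r = min(1, 0.365 + 0.034) = min(1, 0.399) = 0.399
p ⊕ (q ⊕ r) = min(1, 0.836 + 0.399) = min(1, 1.235) = 1.000
~(p ∨ r) ⊕ (p ⊕ (q ⊕ r)) = min(1, 0.164 + 1.000) = min(1, 1.164) = 1.000
r ∨ p = max(0.034, 0.836) = 0.836
~(r ∨ p) = 1 − 0.836 = 0.164
(~(p ∨ r) ⊕ (p ⊕ (q ⊕ r))) → ~(r ∨ p) = min(1, 1 − 1.000 + 0.164) = min(1, 0.164) = 0.164
~((~(p ∨ r) ⊕ (p ⊕ (q ⊕ r))) → ~(r ∨ p)) = 1 − 0.164 = 0.836
~~((~(p ∨ r) ⊕ (p ⊕ (q ⊕ r))) → ~(r ∨ p)) = 1 − 0.836 = 0.164

0.164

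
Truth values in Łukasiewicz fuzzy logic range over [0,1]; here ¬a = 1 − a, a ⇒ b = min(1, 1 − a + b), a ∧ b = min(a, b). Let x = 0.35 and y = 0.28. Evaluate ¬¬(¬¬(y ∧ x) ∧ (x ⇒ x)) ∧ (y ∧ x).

y ∧ x = min(0.28, 0.35) = 0.28
¬(y ∧ x) = 1 − 0.28 = 0.72
¬¬(y ∧ x) = 1 − 0.72 = 0.28
x ⇒ x = min(1, 1 − 0.35 + 0.35) = min(1, 1.00) = 1.00
¬¬(y ∧ x) ∧ (x ⇒ x) = min(0.28, 1.00) = 0.28
¬(¬¬(y ∧ x) ∧ (x ⇒ x)) = 1 − 0.28 = 0.72
¬¬(¬¬(y ∧ x) ∧ (x ⇒ x)) = 1 − 0.72 = 0.28
¬¬(¬¬(y ∧ x) ∧ (x ⇒ x)) ∧ (y ∧ x) = min(0.28, 0.28) = 0.28

0.28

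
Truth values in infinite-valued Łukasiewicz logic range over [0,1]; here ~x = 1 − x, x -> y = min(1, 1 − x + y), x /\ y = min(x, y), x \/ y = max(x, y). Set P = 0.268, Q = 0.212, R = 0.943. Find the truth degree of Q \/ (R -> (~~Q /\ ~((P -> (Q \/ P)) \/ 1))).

0.212

~Q = 1 − 0.212 = 0.788
~~Q = 1 − 0.788 = 0.212
Q \/ P = max(0.212, 0.268) = 0.268
P -> (Q \/ P) = min(1, 1 − 0.268 + 0.268) = min(1, 1.000) = 1.000
(P -> (Q \/ P)) \/ 1 = max(1.000, 1.000) = 1.000
~((P -> (Q \/ P)) \/ 1) = 1 − 1.000 = 0.000
~~Q /\ ~((P -> (Q \/ P)) \/ 1) = min(0.212, 0.000) = 0.000
R -> (~~Q /\ ~((P -> (Q \/ P)) \/ 1)) = min(1, 1 − 0.943 + 0.000) = min(1, 0.057) = 0.057
Q \/ (R -> (~~Q /\ ~((P -> (Q \/ P)) \/ 1))) = max(0.212, 0.057) = 0.212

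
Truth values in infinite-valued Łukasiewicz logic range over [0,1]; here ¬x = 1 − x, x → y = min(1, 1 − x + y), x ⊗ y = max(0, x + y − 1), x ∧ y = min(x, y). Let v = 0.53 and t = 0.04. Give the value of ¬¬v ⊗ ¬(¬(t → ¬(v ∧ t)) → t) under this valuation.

0.00

¬v = 1 − 0.53 = 0.47
¬¬v = 1 − 0.47 = 0.53
v ∧ t = min(0.53, 0.04) = 0.04
¬(v ∧ t) = 1 − 0.04 = 0.96
t → ¬(v ∧ t) = min(1, 1 − 0.04 + 0.96) = min(1, 1.92) = 1.00
¬(t → ¬(v ∧ t)) = 1 − 1.00 = 0.00
¬(t → ¬(v ∧ t)) → t = min(1, 1 − 0.00 + 0.04) = min(1, 1.04) = 1.00
¬(¬(t → ¬(v ∧ t)) → t) = 1 − 1.00 = 0.00
¬¬v ⊗ ¬(¬(t → ¬(v ∧ t)) → t) = max(0, 0.53 + 0.00 − 1) = max(0, -0.47) = 0.00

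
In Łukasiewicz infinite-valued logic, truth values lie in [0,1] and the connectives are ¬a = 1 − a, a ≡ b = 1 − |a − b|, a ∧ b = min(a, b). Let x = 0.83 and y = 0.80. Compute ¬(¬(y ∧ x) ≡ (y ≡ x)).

y ∧ x = min(0.80, 0.83) = 0.80
¬(y ∧ x) = 1 − 0.80 = 0.20
y ≡ x = 1 − |0.80 − 0.83| = 1 − 0.03 = 0.97
¬(y ∧ x) ≡ (y ≡ x) = 1 − |0.20 − 0.97| = 1 − 0.77 = 0.23
¬(¬(y ∧ x) ≡ (y ≡ x)) = 1 − 0.23 = 0.77

0.77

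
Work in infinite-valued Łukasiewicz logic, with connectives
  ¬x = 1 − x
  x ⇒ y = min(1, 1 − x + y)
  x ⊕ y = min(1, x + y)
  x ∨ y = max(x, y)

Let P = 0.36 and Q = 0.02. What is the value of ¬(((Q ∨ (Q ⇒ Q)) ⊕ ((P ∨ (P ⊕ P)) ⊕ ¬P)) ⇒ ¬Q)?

0.02

Q ⇒ Q = min(1, 1 − 0.02 + 0.02) = min(1, 1.00) = 1.00
Q ∨ (Q ⇒ Q) = max(0.02, 1.00) = 1.00
P ⊕ P = min(1, 0.36 + 0.36) = min(1, 0.72) = 0.72
P ∨ (P ⊕ P) = max(0.36, 0.72) = 0.72
¬P = 1 − 0.36 = 0.64
(P ∨ (P ⊕ P)) ⊕ ¬P = min(1, 0.72 + 0.64) = min(1, 1.36) = 1.00
(Q ∨ (Q ⇒ Q)) ⊕ ((P ∨ (P ⊕ P)) ⊕ ¬P) = min(1, 1.00 + 1.00) = min(1, 2.00) = 1.00
¬Q = 1 − 0.02 = 0.98
((Q ∨ (Q ⇒ Q)) ⊕ ((P ∨ (P ⊕ P)) ⊕ ¬P)) ⇒ ¬Q = min(1, 1 − 1.00 + 0.98) = min(1, 0.98) = 0.98
¬(((Q ∨ (Q ⇒ Q)) ⊕ ((P ∨ (P ⊕ P)) ⊕ ¬P)) ⇒ ¬Q) = 1 − 0.98 = 0.02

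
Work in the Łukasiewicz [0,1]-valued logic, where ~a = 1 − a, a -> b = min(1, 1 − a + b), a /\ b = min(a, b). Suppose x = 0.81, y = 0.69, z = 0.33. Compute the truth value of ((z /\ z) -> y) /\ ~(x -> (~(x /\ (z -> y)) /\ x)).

z /\ z = min(0.33, 0.33) = 0.33
(z /\ z) -> y = min(1, 1 − 0.33 + 0.69) = min(1, 1.36) = 1.00
z -> y = min(1, 1 − 0.33 + 0.69) = min(1, 1.36) = 1.00
x /\ (z -> y) = min(0.81, 1.00) = 0.81
~(x /\ (z -> y)) = 1 − 0.81 = 0.19
~(x /\ (z -> y)) /\ x = min(0.19, 0.81) = 0.19
x -> (~(x /\ (z -> y)) /\ x) = min(1, 1 − 0.81 + 0.19) = min(1, 0.38) = 0.38
~(x -> (~(x /\ (z -> y)) /\ x)) = 1 − 0.38 = 0.62
((z /\ z) -> y) /\ ~(x -> (~(x /\ (z -> y)) /\ x)) = min(1.00, 0.62) = 0.62

0.62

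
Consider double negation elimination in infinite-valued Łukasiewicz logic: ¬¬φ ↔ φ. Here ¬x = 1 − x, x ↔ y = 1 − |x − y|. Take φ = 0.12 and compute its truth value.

¬φ = 1 − 0.12 = 0.88
¬¬φ = 1 − 0.88 = 0.12
¬¬φ ↔ φ = 1 − |0.12 − 0.12| = 1 − 0.00 = 1.00
(As expected: always 1 in Ł∞ since negation is involutive.)

1.00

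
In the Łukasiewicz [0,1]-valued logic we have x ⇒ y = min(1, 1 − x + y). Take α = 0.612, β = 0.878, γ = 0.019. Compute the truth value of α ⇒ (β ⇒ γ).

0.529

β ⇒ γ = min(1, 1 − 0.878 + 0.019) = min(1, 0.141) = 0.141
α ⇒ (β ⇒ γ) = min(1, 1 − 0.612 + 0.141) = min(1, 0.529) = 0.529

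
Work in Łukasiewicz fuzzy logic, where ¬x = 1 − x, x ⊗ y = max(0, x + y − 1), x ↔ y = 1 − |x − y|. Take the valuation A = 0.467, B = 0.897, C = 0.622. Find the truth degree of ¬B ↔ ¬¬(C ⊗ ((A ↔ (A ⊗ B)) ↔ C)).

0.756

¬B = 1 − 0.897 = 0.103
A ⊗ B = max(0, 0.467 + 0.897 − 1) = max(0, 0.364) = 0.364
A ↔ (A ⊗ B) = 1 − |0.467 − 0.364| = 1 − 0.103 = 0.897
(A ↔ (A ⊗ B)) ↔ C = 1 − |0.897 − 0.622| = 1 − 0.275 = 0.725
C ⊗ ((A ↔ (A ⊗ B)) ↔ C) = max(0, 0.622 + 0.725 − 1) = max(0, 0.347) = 0.347
¬(C ⊗ ((A ↔ (A ⊗ B)) ↔ C)) = 1 − 0.347 = 0.653
¬¬(C ⊗ ((A ↔ (A ⊗ B)) ↔ C)) = 1 − 0.653 = 0.347
¬B ↔ ¬¬(C ⊗ ((A ↔ (A ⊗ B)) ↔ C)) = 1 − |0.103 − 0.347| = 1 − 0.244 = 0.756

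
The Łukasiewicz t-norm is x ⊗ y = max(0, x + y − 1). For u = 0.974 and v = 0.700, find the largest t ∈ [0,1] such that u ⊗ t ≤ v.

0.726

The residuum of the Łukasiewicz t-norm gives the supremum: min(1, 1 − 0.974 + 0.700).
1 − 0.974 + 0.700 = 0.726, so t = min(1, 0.726) = 0.726.
Check: 0.974 ⊗ 0.726 = max(0, 0.700) = 0.700 ≤ 0.700.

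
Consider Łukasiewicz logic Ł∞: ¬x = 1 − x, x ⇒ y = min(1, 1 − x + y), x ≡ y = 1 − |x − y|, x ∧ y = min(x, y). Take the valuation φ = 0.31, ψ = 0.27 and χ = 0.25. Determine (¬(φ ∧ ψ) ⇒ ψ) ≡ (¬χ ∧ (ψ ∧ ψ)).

φ ∧ ψ = min(0.31, 0.27) = 0.27
¬(φ ∧ ψ) = 1 − 0.27 = 0.73
¬(φ ∧ ψ) ⇒ ψ = min(1, 1 − 0.73 + 0.27) = min(1, 0.54) = 0.54
¬χ = 1 − 0.25 = 0.75
ψ ∧ ψ = min(0.27, 0.27) = 0.27
¬χ ∧ (ψ ∧ ψ) = min(0.75, 0.27) = 0.27
(¬(φ ∧ ψ) ⇒ ψ) ≡ (¬χ ∧ (ψ ∧ ψ)) = 1 − |0.54 − 0.27| = 1 − 0.27 = 0.73

0.73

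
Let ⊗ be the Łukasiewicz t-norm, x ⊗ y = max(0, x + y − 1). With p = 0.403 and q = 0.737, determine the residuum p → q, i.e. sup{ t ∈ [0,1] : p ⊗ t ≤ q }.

The residuum of the Łukasiewicz t-norm gives the supremum: min(1, 1 − 0.403 + 0.737).
1 − 0.403 + 0.737 = 1.334, so t = min(1, 1.334) = 1.000.
Check: 0.403 ⊗ 1.000 = max(0, 0.403) = 0.403 ≤ 0.737.

1.000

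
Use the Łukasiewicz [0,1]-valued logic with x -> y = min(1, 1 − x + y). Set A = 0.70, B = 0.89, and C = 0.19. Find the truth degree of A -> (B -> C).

B -> C = min(1, 1 − 0.89 + 0.19) = min(1, 0.30) = 0.30
A -> (B -> C) = min(1, 1 − 0.70 + 0.30) = min(1, 0.60) = 0.60

0.60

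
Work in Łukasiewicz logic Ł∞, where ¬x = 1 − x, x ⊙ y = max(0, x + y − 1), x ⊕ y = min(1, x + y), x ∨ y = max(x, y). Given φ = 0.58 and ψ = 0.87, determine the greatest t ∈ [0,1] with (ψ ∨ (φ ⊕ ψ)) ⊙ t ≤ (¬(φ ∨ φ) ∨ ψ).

φ ⊕ ψ = min(1, 0.58 + 0.87) = min(1, 1.45) = 1.00
ψ ∨ (φ ⊕ ψ) = max(0.87, 1.00) = 1.00
So the left factor is ψ ∨ (φ ⊕ ψ) = 1.00.
φ ∨ φ = max(0.58, 0.58) = 0.58
¬(φ ∨ φ) = 1 − 0.58 = 0.42
¬(φ ∨ φ) ∨ ψ = max(0.42, 0.87) = 0.87
So the right-hand bound is ¬(φ ∨ φ) ∨ ψ = 0.87.
The residuum of the Łukasiewicz t-norm gives the supremum: min(1, 1 − 1.00 + 0.87).
1 − 1.00 + 0.87 = 0.87, so t = min(1, 0.87) = 0.87.
Check: 1.00 ⊙ 0.87 = max(0, 0.87) = 0.87 ≤ 0.87.

0.87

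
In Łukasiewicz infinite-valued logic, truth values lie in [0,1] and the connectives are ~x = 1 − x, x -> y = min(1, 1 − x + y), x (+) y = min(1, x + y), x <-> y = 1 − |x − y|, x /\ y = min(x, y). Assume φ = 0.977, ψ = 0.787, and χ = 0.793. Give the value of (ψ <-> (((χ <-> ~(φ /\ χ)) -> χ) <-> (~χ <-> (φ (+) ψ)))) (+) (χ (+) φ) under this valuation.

1.000

φ /\ χ = min(0.977, 0.793) = 0.793
~(φ /\ χ) = 1 − 0.793 = 0.207
χ <-> ~(φ /\ χ) = 1 − |0.793 − 0.207| = 1 − 0.586 = 0.414
(χ <-> ~(φ /\ χ)) -> χ = min(1, 1 − 0.414 + 0.793) = min(1, 1.379) = 1.000
~χ = 1 − 0.793 = 0.207
φ (+) ψ = min(1, 0.977 + 0.787) = min(1, 1.764) = 1.000
~χ <-> (φ (+) ψ) = 1 − |0.207 − 1.000| = 1 − 0.793 = 0.207
((χ <-> ~(φ /\ χ)) -> χ) <-> (~χ <-> (φ (+) ψ)) = 1 − |1.000 − 0.207| = 1 − 0.793 = 0.207
ψ <-> (((χ <-> ~(φ /\ χ)) -> χ) <-> (~χ <-> (φ (+) ψ))) = 1 − |0.787 − 0.207| = 1 − 0.580 = 0.420
χ (+) φ = min(1, 0.793 + 0.977) = min(1, 1.770) = 1.000
(ψ <-> (((χ <-> ~(φ /\ χ)) -> χ) <-> (~χ <-> (φ (+) ψ)))) (+) (χ (+) φ) = min(1, 0.420 + 1.000) = min(1, 1.420) = 1.000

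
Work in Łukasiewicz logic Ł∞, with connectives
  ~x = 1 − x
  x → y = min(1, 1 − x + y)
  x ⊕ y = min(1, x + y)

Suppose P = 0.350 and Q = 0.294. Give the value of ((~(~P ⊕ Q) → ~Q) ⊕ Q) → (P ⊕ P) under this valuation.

0.700

~P = 1 − 0.350 = 0.650
~P ⊕ Q = min(1, 0.650 + 0.294) = min(1, 0.944) = 0.944
~(~P ⊕ Q) = 1 − 0.944 = 0.056
~Q = 1 − 0.294 = 0.706
~(~P ⊕ Q) → ~Q = min(1, 1 − 0.056 + 0.706) = min(1, 1.650) = 1.000
(~(~P ⊕ Q) → ~Q) ⊕ Q = min(1, 1.000 + 0.294) = min(1, 1.294) = 1.000
P ⊕ P = min(1, 0.350 + 0.350) = min(1, 0.700) = 0.700
((~(~P ⊕ Q) → ~Q) ⊕ Q) → (P ⊕ P) = min(1, 1 − 1.000 + 0.700) = min(1, 0.700) = 0.700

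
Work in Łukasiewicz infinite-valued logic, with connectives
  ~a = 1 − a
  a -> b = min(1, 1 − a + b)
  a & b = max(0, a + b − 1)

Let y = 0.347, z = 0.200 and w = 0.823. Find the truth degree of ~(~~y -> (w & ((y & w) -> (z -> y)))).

~y = 1 − 0.347 = 0.653
~~y = 1 − 0.653 = 0.347
y & w = max(0, 0.347 + 0.823 − 1) = max(0, 0.170) = 0.170
z -> y = min(1, 1 − 0.200 + 0.347) = min(1, 1.147) = 1.000
(y & w) -> (z -> y) = min(1, 1 − 0.170 + 1.000) = min(1, 1.830) = 1.000
w & ((y & w) -> (z -> y)) = max(0, 0.823 + 1.000 − 1) = max(0, 0.823) = 0.823
~~y -> (w & ((y & w) -> (z -> y))) = min(1, 1 − 0.347 + 0.823) = min(1, 1.476) = 1.000
~(~~y -> (w & ((y & w) -> (z -> y)))) = 1 − 1.000 = 0.000

0.000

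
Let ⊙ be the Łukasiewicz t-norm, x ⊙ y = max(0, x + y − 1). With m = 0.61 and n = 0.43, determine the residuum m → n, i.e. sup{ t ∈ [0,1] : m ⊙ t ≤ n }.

0.82

The residuum of the Łukasiewicz t-norm gives the supremum: min(1, 1 − 0.61 + 0.43).
1 − 0.61 + 0.43 = 0.82, so t = min(1, 0.82) = 0.82.
Check: 0.61 ⊙ 0.82 = max(0, 0.43) = 0.43 ≤ 0.43.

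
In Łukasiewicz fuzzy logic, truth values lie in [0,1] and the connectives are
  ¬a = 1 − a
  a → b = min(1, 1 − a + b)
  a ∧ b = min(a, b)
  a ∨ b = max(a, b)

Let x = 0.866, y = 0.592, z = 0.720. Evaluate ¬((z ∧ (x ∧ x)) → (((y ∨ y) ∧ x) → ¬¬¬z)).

0.032

x ∧ x = min(0.866, 0.866) = 0.866
z ∧ (x ∧ x) = min(0.720, 0.866) = 0.720
y ∨ y = max(0.592, 0.592) = 0.592
(y ∨ y) ∧ x = min(0.592, 0.866) = 0.592
¬z = 1 − 0.720 = 0.280
¬¬z = 1 − 0.280 = 0.720
¬¬¬z = 1 − 0.720 = 0.280
((y ∨ y) ∧ x) → ¬¬¬z = min(1, 1 − 0.592 + 0.280) = min(1, 0.688) = 0.688
(z ∧ (x ∧ x)) → (((y ∨ y) ∧ x) → ¬¬¬z) = min(1, 1 − 0.720 + 0.688) = min(1, 0.968) = 0.968
¬((z ∧ (x ∧ x)) → (((y ∨ y) ∧ x) → ¬¬¬z)) = 1 − 0.968 = 0.032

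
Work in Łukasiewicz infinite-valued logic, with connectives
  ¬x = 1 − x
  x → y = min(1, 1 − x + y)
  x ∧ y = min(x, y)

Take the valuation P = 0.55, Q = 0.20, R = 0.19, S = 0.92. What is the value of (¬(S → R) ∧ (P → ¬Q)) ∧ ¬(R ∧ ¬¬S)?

S → R = min(1, 1 − 0.92 + 0.19) = min(1, 0.27) = 0.27
¬(S → R) = 1 − 0.27 = 0.73
¬Q = 1 − 0.20 = 0.80
P → ¬Q = min(1, 1 − 0.55 + 0.80) = min(1, 1.25) = 1.00
¬(S → R) ∧ (P → ¬Q) = min(0.73, 1.00) = 0.73
¬S = 1 − 0.92 = 0.08
¬¬S = 1 − 0.08 = 0.92
R ∧ ¬¬S = min(0.19, 0.92) = 0.19
¬(R ∧ ¬¬S) = 1 − 0.19 = 0.81
(¬(S → R) ∧ (P → ¬Q)) ∧ ¬(R ∧ ¬¬S) = min(0.73, 0.81) = 0.73

0.73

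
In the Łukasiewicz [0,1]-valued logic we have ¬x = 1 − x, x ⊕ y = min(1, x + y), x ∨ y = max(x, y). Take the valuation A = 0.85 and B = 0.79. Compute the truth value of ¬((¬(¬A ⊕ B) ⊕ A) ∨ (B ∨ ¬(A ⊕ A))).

¬A = 1 − 0.85 = 0.15
¬A ⊕ B = min(1, 0.15 + 0.79) = min(1, 0.94) = 0.94
¬(¬A ⊕ B) = 1 − 0.94 = 0.06
¬(¬A ⊕ B) ⊕ A = min(1, 0.06 + 0.85) = min(1, 0.91) = 0.91
A ⊕ A = min(1, 0.85 + 0.85) = min(1, 1.70) = 1.00
¬(A ⊕ A) = 1 − 1.00 = 0.00
B ∨ ¬(A ⊕ A) = max(0.79, 0.00) = 0.79
(¬(¬A ⊕ B) ⊕ A) ∨ (B ∨ ¬(A ⊕ A)) = max(0.91, 0.79) = 0.91
¬((¬(¬A ⊕ B) ⊕ A) ∨ (B ∨ ¬(A ⊕ A))) = 1 − 0.91 = 0.09

0.09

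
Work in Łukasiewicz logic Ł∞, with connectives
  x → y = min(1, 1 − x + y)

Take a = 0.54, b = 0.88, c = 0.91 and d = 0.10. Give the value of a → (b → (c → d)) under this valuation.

c → d = min(1, 1 − 0.91 + 0.10) = min(1, 0.19) = 0.19
b → (c → d) = min(1, 1 − 0.88 + 0.19) = min(1, 0.31) = 0.31
a → (b → (c → d)) = min(1, 1 − 0.54 + 0.31) = min(1, 0.77) = 0.77

0.77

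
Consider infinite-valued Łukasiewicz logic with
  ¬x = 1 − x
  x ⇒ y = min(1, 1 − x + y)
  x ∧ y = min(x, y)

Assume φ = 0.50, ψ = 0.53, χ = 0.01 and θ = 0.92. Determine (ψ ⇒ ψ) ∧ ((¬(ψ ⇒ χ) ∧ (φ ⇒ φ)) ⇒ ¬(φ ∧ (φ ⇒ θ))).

ψ ⇒ ψ = min(1, 1 − 0.53 + 0.53) = min(1, 1.00) = 1.00
ψ ⇒ χ = min(1, 1 − 0.53 + 0.01) = min(1, 0.48) = 0.48
¬(ψ ⇒ χ) = 1 − 0.48 = 0.52
φ ⇒ φ = min(1, 1 − 0.50 + 0.50) = min(1, 1.00) = 1.00
¬(ψ ⇒ χ) ∧ (φ ⇒ φ) = min(0.52, 1.00) = 0.52
φ ⇒ θ = min(1, 1 − 0.50 + 0.92) = min(1, 1.42) = 1.00
φ ∧ (φ ⇒ θ) = min(0.50, 1.00) = 0.50
¬(φ ∧ (φ ⇒ θ)) = 1 − 0.50 = 0.50
(¬(ψ ⇒ χ) ∧ (φ ⇒ φ)) ⇒ ¬(φ ∧ (φ ⇒ θ)) = min(1, 1 − 0.52 + 0.50) = min(1, 0.98) = 0.98
(ψ ⇒ ψ) ∧ ((¬(ψ ⇒ χ) ∧ (φ ⇒ φ)) ⇒ ¬(φ ∧ (φ ⇒ θ))) = min(1.00, 0.98) = 0.98

0.98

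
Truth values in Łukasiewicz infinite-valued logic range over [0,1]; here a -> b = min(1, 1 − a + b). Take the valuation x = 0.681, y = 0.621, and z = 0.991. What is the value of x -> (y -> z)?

y -> z = min(1, 1 − 0.621 + 0.991) = min(1, 1.370) = 1.000
x -> (y -> z) = min(1, 1 − 0.681 + 1.000) = min(1, 1.319) = 1.000

1.000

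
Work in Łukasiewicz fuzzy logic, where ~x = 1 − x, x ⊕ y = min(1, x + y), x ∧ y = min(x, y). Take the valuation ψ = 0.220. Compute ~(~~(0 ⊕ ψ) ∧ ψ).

0.780

0 ⊕ ψ = min(1, 0.000 + 0.220) = min(1, 0.220) = 0.220
~(0 ⊕ ψ) = 1 − 0.220 = 0.780
~~(0 ⊕ ψ) = 1 − 0.780 = 0.220
~~(0 ⊕ ψ) ∧ ψ = min(0.220, 0.220) = 0.220
~(~~(0 ⊕ ψ) ∧ ψ) = 1 − 0.220 = 0.780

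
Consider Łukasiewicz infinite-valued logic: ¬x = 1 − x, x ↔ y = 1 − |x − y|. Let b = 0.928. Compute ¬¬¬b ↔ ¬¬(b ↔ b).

¬b = 1 − 0.928 = 0.072
¬¬b = 1 − 0.072 = 0.928
¬¬¬b = 1 − 0.928 = 0.072
b ↔ b = 1 − |0.928 − 0.928| = 1 − 0.000 = 1.000
¬(b ↔ b) = 1 − 1.000 = 0.000
¬¬(b ↔ b) = 1 − 0.000 = 1.000
¬¬¬b ↔ ¬¬(b ↔ b) = 1 − |0.072 − 1.000| = 1 − 0.928 = 0.072

0.072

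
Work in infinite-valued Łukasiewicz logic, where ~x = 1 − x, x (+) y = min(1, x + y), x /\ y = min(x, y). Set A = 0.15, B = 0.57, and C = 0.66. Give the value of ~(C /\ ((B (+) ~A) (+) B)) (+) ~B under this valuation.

~A = 1 − 0.15 = 0.85
B (+) ~A = min(1, 0.57 + 0.85) = min(1, 1.42) = 1.00
(B (+) ~A) (+) B = min(1, 1.00 + 0.57) = min(1, 1.57) = 1.00
C /\ ((B (+) ~A) (+) B) = min(0.66, 1.00) = 0.66
~(C /\ ((B (+) ~A) (+) B)) = 1 − 0.66 = 0.34
~B = 1 − 0.57 = 0.43
~(C /\ ((B (+) ~A) (+) B)) (+) ~B = min(1, 0.34 + 0.43) = min(1, 0.77) = 0.77

0.77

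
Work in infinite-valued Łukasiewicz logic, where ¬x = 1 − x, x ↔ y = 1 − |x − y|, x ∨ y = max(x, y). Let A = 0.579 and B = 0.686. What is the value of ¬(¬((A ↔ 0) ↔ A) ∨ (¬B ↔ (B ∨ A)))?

A ↔ 0 = 1 − |0.579 − 0.000| = 1 − 0.579 = 0.421
(A ↔ 0) ↔ A = 1 − |0.421 − 0.579| = 1 − 0.158 = 0.842
¬((A ↔ 0) ↔ A) = 1 − 0.842 = 0.158
¬B = 1 − 0.686 = 0.314
B ∨ A = max(0.686, 0.579) = 0.686
¬B ↔ (B ∨ A) = 1 − |0.314 − 0.686| = 1 − 0.372 = 0.628
¬((A ↔ 0) ↔ A) ∨ (¬B ↔ (B ∨ A)) = max(0.158, 0.628) = 0.628
¬(¬((A ↔ 0) ↔ A) ∨ (¬B ↔ (B ∨ A))) = 1 − 0.628 = 0.372

0.372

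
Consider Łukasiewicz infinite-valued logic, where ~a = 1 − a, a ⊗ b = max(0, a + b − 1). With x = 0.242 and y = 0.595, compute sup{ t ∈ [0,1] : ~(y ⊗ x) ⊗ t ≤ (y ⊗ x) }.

y ⊗ x = max(0, 0.595 + 0.242 − 1) = max(0, -0.163) = 0.000
~(y ⊗ x) = 1 − 0.000 = 1.000
So the left factor is ~(y ⊗ x) = 1.000.
So the right-hand bound is y ⊗ x = 0.000.
The residuum of the Łukasiewicz t-norm gives the supremum: min(1, 1 − 1.000 + 0.000).
1 − 1.000 + 0.000 = 0.000, so t = min(1, 0.000) = 0.000.
Check: 1.000 ⊗ 0.000 = max(0, 0.000) = 0.000 ≤ 0.000.

0.000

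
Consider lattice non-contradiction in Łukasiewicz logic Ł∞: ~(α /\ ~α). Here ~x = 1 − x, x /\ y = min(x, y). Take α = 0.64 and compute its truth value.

~α = 1 − 0.64 = 0.36
α /\ ~α = min(0.64, 0.36) = 0.36
~(α /\ ~α) = 1 − 0.36 = 0.64
(The value 0.64 < 1 shows this instance is not satisfied; not a Ł∞-tautology — its value is 1 − min(a, 1−a).)

0.64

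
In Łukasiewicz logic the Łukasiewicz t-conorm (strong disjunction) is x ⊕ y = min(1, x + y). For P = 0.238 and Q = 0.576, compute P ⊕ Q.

P ⊕ Q = min(1, 0.238 + 0.576) = min(1, 0.814) = 0.814
For comparison, the Gödel t-conorm max(x, y) would give 0.576.

0.814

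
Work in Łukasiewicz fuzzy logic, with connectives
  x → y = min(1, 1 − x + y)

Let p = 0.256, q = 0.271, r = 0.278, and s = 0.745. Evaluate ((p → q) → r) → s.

1.000

p → q = min(1, 1 − 0.256 + 0.271) = min(1, 1.015) = 1.000
(p → q) → r = min(1, 1 − 1.000 + 0.278) = min(1, 0.278) = 0.278
((p → q) → r) → s = min(1, 1 − 0.278 + 0.745) = min(1, 1.467) = 1.000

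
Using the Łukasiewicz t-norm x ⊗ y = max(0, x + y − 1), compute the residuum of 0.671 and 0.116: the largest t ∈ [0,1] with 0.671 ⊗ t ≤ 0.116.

0.445

The residuum of the Łukasiewicz t-norm gives the supremum: min(1, 1 − 0.671 + 0.116).
1 − 0.671 + 0.116 = 0.445, so t = min(1, 0.445) = 0.445.
Check: 0.671 ⊗ 0.445 = max(0, 0.116) = 0.116 ≤ 0.116.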